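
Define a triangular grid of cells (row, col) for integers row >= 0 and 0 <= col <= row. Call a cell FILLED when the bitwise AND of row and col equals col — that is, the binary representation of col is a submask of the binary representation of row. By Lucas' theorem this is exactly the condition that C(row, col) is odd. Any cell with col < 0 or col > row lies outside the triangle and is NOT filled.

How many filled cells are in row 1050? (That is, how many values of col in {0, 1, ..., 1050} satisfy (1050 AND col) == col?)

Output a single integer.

Answer: 16

Derivation:
1050 in binary = 10000011010
popcount(1050) = number of 1-bits in 10000011010 = 4
A col c satisfies (1050 AND c) == c iff every set bit of c is also set in 1050; each of the 4 set bits of 1050 can independently be on or off in c.
count = 2^4 = 16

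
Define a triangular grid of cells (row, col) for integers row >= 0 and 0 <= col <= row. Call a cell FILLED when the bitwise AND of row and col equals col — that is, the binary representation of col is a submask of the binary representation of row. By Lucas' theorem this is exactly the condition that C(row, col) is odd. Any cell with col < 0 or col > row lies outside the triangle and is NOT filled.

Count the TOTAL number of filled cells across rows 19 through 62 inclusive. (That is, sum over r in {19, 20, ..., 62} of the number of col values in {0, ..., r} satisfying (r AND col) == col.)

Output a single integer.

r19=10011 pc3: +8 =8
r20=10100 pc2: +4 =12
r21=10101 pc3: +8 =20
r22=10110 pc3: +8 =28
r23=10111 pc4: +16 =44
r24=11000 pc2: +4 =48
r25=11001 pc3: +8 =56
r26=11010 pc3: +8 =64
r27=11011 pc4: +16 =80
r28=11100 pc3: +8 =88
r29=11101 pc4: +16 =104
r30=11110 pc4: +16 =120
r31=11111 pc5: +32 =152
r32=100000 pc1: +2 =154
r33=100001 pc2: +4 =158
r34=100010 pc2: +4 =162
r35=100011 pc3: +8 =170
r36=100100 pc2: +4 =174
r37=100101 pc3: +8 =182
r38=100110 pc3: +8 =190
r39=100111 pc4: +16 =206
r40=101000 pc2: +4 =210
r41=101001 pc3: +8 =218
r42=101010 pc3: +8 =226
r43=101011 pc4: +16 =242
r44=101100 pc3: +8 =250
r45=101101 pc4: +16 =266
r46=101110 pc4: +16 =282
r47=101111 pc5: +32 =314
r48=110000 pc2: +4 =318
r49=110001 pc3: +8 =326
r50=110010 pc3: +8 =334
r51=110011 pc4: +16 =350
r52=110100 pc3: +8 =358
r53=110101 pc4: +16 =374
r54=110110 pc4: +16 =390
r55=110111 pc5: +32 =422
r56=111000 pc3: +8 =430
r57=111001 pc4: +16 =446
r58=111010 pc4: +16 =462
r59=111011 pc5: +32 =494
r60=111100 pc4: +16 =510
r61=111101 pc5: +32 =542
r62=111110 pc5: +32 =574

Answer: 574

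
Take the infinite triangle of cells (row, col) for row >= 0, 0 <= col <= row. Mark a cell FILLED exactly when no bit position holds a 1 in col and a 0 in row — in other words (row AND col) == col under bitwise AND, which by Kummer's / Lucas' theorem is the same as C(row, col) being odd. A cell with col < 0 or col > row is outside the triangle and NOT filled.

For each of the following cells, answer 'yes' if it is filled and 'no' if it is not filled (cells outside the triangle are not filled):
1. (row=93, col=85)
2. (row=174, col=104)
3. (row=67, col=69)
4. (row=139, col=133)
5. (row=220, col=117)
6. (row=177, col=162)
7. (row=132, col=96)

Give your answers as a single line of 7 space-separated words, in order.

(93,85): row=0b1011101, col=0b1010101, row AND col = 0b1010101 = 85; 85 == 85 -> filled
(174,104): row=0b10101110, col=0b1101000, row AND col = 0b101000 = 40; 40 != 104 -> empty
(67,69): col outside [0, 67] -> not filled
(139,133): row=0b10001011, col=0b10000101, row AND col = 0b10000001 = 129; 129 != 133 -> empty
(220,117): row=0b11011100, col=0b1110101, row AND col = 0b1010100 = 84; 84 != 117 -> empty
(177,162): row=0b10110001, col=0b10100010, row AND col = 0b10100000 = 160; 160 != 162 -> empty
(132,96): row=0b10000100, col=0b1100000, row AND col = 0b0 = 0; 0 != 96 -> empty

Answer: yes no no no no no no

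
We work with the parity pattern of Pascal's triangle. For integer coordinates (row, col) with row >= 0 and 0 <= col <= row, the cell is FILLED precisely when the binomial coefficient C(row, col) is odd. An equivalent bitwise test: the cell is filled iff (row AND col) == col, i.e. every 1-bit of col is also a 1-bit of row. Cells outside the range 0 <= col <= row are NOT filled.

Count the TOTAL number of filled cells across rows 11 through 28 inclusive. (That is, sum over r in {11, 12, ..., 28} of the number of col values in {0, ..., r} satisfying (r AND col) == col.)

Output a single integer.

Answer: 142

Derivation:
r11=1011 pc3: +8 =8
r12=1100 pc2: +4 =12
r13=1101 pc3: +8 =20
r14=1110 pc3: +8 =28
r15=1111 pc4: +16 =44
r16=10000 pc1: +2 =46
r17=10001 pc2: +4 =50
r18=10010 pc2: +4 =54
r19=10011 pc3: +8 =62
r20=10100 pc2: +4 =66
r21=10101 pc3: +8 =74
r22=10110 pc3: +8 =82
r23=10111 pc4: +16 =98
r24=11000 pc2: +4 =102
r25=11001 pc3: +8 =110
r26=11010 pc3: +8 =118
r27=11011 pc4: +16 =134
r28=11100 pc3: +8 =142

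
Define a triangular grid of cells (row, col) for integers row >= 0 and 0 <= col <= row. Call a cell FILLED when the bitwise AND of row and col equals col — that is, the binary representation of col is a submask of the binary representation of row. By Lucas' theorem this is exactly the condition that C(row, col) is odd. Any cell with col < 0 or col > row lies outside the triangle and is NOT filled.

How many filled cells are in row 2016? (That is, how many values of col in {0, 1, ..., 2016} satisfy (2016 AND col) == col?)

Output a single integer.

Answer: 64

Derivation:
2016 in binary = 11111100000
popcount(2016) = number of 1-bits in 11111100000 = 6
A col c satisfies (2016 AND c) == c iff every set bit of c is also set in 2016; each of the 6 set bits of 2016 can independently be on or off in c.
count = 2^6 = 64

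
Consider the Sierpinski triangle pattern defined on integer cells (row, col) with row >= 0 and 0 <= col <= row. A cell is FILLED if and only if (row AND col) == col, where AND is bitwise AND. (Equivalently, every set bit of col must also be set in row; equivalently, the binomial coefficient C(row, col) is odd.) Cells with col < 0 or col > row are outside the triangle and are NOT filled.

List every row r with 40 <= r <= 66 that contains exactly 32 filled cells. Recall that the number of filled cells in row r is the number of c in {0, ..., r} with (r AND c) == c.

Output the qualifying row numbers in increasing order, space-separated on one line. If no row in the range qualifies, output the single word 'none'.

Row r has 2^popcount(r) filled cells, so we need popcount(r) = log2(32) = 5.
Scan r = 40..66 and keep those with exactly 5 one-bits:
r=40=101000 popcount=2 -> skip
r=41=101001 popcount=3 -> skip
r=42=101010 popcount=3 -> skip
r=43=101011 popcount=4 -> skip
r=44=101100 popcount=3 -> skip
r=45=101101 popcount=4 -> skip
r=46=101110 popcount=4 -> skip
r=47=101111 popcount=5 -> KEEP
r=48=110000 popcount=2 -> skip
r=49=110001 popcount=3 -> skip
r=50=110010 popcount=3 -> skip
r=51=110011 popcount=4 -> skip
r=52=110100 popcount=3 -> skip
r=53=110101 popcount=4 -> skip
r=54=110110 popcount=4 -> skip
r=55=110111 popcount=5 -> KEEP
r=56=111000 popcount=3 -> skip
r=57=111001 popcount=4 -> skip
r=58=111010 popcount=4 -> skip
r=59=111011 popcount=5 -> KEEP
r=60=111100 popcount=4 -> skip
r=61=111101 popcount=5 -> KEEP
r=62=111110 popcount=5 -> KEEP
r=63=111111 popcount=6 -> skip
r=64=1000000 popcount=1 -> skip
r=65=1000001 popcount=2 -> skip
r=66=1000010 popcount=2 -> skip
Kept rows: 47 55 59 61 62

Answer: 47 55 59 61 62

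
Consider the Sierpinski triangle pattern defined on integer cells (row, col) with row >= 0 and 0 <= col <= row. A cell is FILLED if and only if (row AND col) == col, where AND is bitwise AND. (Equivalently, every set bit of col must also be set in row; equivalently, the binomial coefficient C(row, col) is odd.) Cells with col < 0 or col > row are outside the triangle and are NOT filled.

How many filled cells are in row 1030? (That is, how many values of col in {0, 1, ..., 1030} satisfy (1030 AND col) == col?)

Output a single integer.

1030 in binary = 10000000110
popcount(1030) = number of 1-bits in 10000000110 = 3
A col c satisfies (1030 AND c) == c iff every set bit of c is also set in 1030; each of the 3 set bits of 1030 can independently be on or off in c.
count = 2^3 = 8

Answer: 8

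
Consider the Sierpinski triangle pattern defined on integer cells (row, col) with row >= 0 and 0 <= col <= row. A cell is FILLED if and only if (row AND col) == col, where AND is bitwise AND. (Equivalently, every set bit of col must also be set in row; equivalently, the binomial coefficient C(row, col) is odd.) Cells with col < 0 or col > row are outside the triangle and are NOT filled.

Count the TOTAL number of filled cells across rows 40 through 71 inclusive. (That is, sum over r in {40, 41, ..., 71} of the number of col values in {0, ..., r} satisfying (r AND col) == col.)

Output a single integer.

Answer: 486

Derivation:
r40=101000 pc2: +4 =4
r41=101001 pc3: +8 =12
r42=101010 pc3: +8 =20
r43=101011 pc4: +16 =36
r44=101100 pc3: +8 =44
r45=101101 pc4: +16 =60
r46=101110 pc4: +16 =76
r47=101111 pc5: +32 =108
r48=110000 pc2: +4 =112
r49=110001 pc3: +8 =120
r50=110010 pc3: +8 =128
r51=110011 pc4: +16 =144
r52=110100 pc3: +8 =152
r53=110101 pc4: +16 =168
r54=110110 pc4: +16 =184
r55=110111 pc5: +32 =216
r56=111000 pc3: +8 =224
r57=111001 pc4: +16 =240
r58=111010 pc4: +16 =256
r59=111011 pc5: +32 =288
r60=111100 pc4: +16 =304
r61=111101 pc5: +32 =336
r62=111110 pc5: +32 =368
r63=111111 pc6: +64 =432
r64=1000000 pc1: +2 =434
r65=1000001 pc2: +4 =438
r66=1000010 pc2: +4 =442
r67=1000011 pc3: +8 =450
r68=1000100 pc2: +4 =454
r69=1000101 pc3: +8 =462
r70=1000110 pc3: +8 =470
r71=1000111 pc4: +16 =486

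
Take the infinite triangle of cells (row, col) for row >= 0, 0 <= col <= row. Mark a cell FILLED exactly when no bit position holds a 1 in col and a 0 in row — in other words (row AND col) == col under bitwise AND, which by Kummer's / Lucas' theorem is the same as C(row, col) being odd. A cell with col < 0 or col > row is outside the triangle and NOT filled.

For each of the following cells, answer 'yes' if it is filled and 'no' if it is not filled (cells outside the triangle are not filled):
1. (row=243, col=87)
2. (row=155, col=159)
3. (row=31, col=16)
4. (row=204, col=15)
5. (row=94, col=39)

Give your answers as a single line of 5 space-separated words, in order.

(243,87): row=0b11110011, col=0b1010111, row AND col = 0b1010011 = 83; 83 != 87 -> empty
(155,159): col outside [0, 155] -> not filled
(31,16): row=0b11111, col=0b10000, row AND col = 0b10000 = 16; 16 == 16 -> filled
(204,15): row=0b11001100, col=0b1111, row AND col = 0b1100 = 12; 12 != 15 -> empty
(94,39): row=0b1011110, col=0b100111, row AND col = 0b110 = 6; 6 != 39 -> empty

Answer: no no yes no no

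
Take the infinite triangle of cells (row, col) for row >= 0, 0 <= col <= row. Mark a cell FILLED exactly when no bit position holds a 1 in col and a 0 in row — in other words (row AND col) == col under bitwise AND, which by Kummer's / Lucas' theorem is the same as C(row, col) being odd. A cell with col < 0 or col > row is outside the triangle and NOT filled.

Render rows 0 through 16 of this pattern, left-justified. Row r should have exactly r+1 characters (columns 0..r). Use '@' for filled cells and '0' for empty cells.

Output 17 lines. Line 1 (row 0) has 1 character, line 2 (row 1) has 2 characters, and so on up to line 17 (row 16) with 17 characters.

r0=0: @
r1=1: @@
r2=10: @0@
r3=11: @@@@
r4=100: @000@
r5=101: @@00@@
r6=110: @0@0@0@
r7=111: @@@@@@@@
r8=1000: @0000000@
r9=1001: @@000000@@
r10=1010: @0@00000@0@
r11=1011: @@@@0000@@@@
r12=1100: @000@000@000@
r13=1101: @@00@@00@@00@@
r14=1110: @0@0@0@0@0@0@0@
r15=1111: @@@@@@@@@@@@@@@@
r16=10000: @000000000000000@

Answer: @
@@
@0@
@@@@
@000@
@@00@@
@0@0@0@
@@@@@@@@
@0000000@
@@000000@@
@0@00000@0@
@@@@0000@@@@
@000@000@000@
@@00@@00@@00@@
@0@0@0@0@0@0@0@
@@@@@@@@@@@@@@@@
@000000000000000@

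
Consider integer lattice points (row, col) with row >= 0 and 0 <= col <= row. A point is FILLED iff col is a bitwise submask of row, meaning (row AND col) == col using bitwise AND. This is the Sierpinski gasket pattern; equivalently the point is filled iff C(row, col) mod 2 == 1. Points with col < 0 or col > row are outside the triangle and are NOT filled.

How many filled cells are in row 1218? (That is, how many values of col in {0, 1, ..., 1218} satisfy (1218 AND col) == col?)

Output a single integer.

Answer: 16

Derivation:
1218 in binary = 10011000010
popcount(1218) = number of 1-bits in 10011000010 = 4
A col c satisfies (1218 AND c) == c iff every set bit of c is also set in 1218; each of the 4 set bits of 1218 can independently be on or off in c.
count = 2^4 = 16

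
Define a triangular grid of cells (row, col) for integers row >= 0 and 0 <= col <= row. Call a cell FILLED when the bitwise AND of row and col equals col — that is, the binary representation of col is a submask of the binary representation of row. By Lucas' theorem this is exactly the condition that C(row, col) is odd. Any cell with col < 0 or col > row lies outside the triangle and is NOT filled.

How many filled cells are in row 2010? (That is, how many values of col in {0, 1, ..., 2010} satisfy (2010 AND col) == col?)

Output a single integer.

Answer: 256

Derivation:
2010 in binary = 11111011010
popcount(2010) = number of 1-bits in 11111011010 = 8
A col c satisfies (2010 AND c) == c iff every set bit of c is also set in 2010; each of the 8 set bits of 2010 can independently be on or off in c.
count = 2^8 = 256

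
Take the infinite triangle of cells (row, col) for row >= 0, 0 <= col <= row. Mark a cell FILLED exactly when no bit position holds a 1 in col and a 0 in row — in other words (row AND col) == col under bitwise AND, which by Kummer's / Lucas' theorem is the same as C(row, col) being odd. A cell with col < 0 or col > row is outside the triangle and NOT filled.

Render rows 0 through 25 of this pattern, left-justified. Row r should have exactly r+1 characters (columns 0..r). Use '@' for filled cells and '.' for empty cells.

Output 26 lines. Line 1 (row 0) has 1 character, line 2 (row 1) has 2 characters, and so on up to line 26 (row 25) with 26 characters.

r0=0: @
r1=1: @@
r2=10: @.@
r3=11: @@@@
r4=100: @...@
r5=101: @@..@@
r6=110: @.@.@.@
r7=111: @@@@@@@@
r8=1000: @.......@
r9=1001: @@......@@
r10=1010: @.@.....@.@
r11=1011: @@@@....@@@@
r12=1100: @...@...@...@
r13=1101: @@..@@..@@..@@
r14=1110: @.@.@.@.@.@.@.@
r15=1111: @@@@@@@@@@@@@@@@
r16=10000: @...............@
r17=10001: @@..............@@
r18=10010: @.@.............@.@
r19=10011: @@@@............@@@@
r20=10100: @...@...........@...@
r21=10101: @@..@@..........@@..@@
r22=10110: @.@.@.@.........@.@.@.@
r23=10111: @@@@@@@@........@@@@@@@@
r24=11000: @.......@.......@.......@
r25=11001: @@......@@......@@......@@

Answer: @
@@
@.@
@@@@
@...@
@@..@@
@.@.@.@
@@@@@@@@
@.......@
@@......@@
@.@.....@.@
@@@@....@@@@
@...@...@...@
@@..@@..@@..@@
@.@.@.@.@.@.@.@
@@@@@@@@@@@@@@@@
@...............@
@@..............@@
@.@.............@.@
@@@@............@@@@
@...@...........@...@
@@..@@..........@@..@@
@.@.@.@.........@.@.@.@
@@@@@@@@........@@@@@@@@
@.......@.......@.......@
@@......@@......@@......@@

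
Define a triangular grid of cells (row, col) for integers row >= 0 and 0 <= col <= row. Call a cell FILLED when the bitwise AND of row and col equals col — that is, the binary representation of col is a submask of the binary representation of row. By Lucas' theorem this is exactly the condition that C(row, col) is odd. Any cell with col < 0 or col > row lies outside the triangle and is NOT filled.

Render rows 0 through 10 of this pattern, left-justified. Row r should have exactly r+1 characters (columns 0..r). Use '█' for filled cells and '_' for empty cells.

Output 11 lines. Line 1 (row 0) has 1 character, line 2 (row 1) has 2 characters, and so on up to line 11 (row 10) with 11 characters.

Answer: █
██
█_█
████
█___█
██__██
█_█_█_█
████████
█_______█
██______██
█_█_____█_█

Derivation:
r0=0: █
r1=1: ██
r2=10: █_█
r3=11: ████
r4=100: █___█
r5=101: ██__██
r6=110: █_█_█_█
r7=111: ████████
r8=1000: █_______█
r9=1001: ██______██
r10=1010: █_█_____█_█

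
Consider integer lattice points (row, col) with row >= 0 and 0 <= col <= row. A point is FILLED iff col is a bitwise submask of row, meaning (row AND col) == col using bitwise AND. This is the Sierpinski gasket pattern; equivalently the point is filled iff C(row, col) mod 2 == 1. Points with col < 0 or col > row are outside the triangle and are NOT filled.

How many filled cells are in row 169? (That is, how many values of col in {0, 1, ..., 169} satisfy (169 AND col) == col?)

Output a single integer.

Answer: 16

Derivation:
169 in binary = 10101001
popcount(169) = number of 1-bits in 10101001 = 4
A col c satisfies (169 AND c) == c iff every set bit of c is also set in 169; each of the 4 set bits of 169 can independently be on or off in c.
count = 2^4 = 16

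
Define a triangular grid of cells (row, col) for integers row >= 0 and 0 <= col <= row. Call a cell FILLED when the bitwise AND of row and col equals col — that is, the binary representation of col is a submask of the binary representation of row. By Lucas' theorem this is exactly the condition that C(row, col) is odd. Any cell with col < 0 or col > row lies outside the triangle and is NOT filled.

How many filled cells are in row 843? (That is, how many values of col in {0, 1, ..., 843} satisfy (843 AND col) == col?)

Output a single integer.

Answer: 64

Derivation:
843 in binary = 1101001011
popcount(843) = number of 1-bits in 1101001011 = 6
A col c satisfies (843 AND c) == c iff every set bit of c is also set in 843; each of the 6 set bits of 843 can independently be on or off in c.
count = 2^6 = 64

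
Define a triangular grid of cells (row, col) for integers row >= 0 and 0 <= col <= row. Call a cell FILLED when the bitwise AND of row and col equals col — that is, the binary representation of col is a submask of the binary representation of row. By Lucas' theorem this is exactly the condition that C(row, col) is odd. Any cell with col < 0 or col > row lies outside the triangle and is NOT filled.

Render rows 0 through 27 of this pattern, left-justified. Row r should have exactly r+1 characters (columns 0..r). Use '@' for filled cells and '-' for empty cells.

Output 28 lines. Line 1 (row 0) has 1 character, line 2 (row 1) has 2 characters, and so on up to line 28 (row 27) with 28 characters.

Answer: @
@@
@-@
@@@@
@---@
@@--@@
@-@-@-@
@@@@@@@@
@-------@
@@------@@
@-@-----@-@
@@@@----@@@@
@---@---@---@
@@--@@--@@--@@
@-@-@-@-@-@-@-@
@@@@@@@@@@@@@@@@
@---------------@
@@--------------@@
@-@-------------@-@
@@@@------------@@@@
@---@-----------@---@
@@--@@----------@@--@@
@-@-@-@---------@-@-@-@
@@@@@@@@--------@@@@@@@@
@-------@-------@-------@
@@------@@------@@------@@
@-@-----@-@-----@-@-----@-@
@@@@----@@@@----@@@@----@@@@

Derivation:
r0=0: @
r1=1: @@
r2=10: @-@
r3=11: @@@@
r4=100: @---@
r5=101: @@--@@
r6=110: @-@-@-@
r7=111: @@@@@@@@
r8=1000: @-------@
r9=1001: @@------@@
r10=1010: @-@-----@-@
r11=1011: @@@@----@@@@
r12=1100: @---@---@---@
r13=1101: @@--@@--@@--@@
r14=1110: @-@-@-@-@-@-@-@
r15=1111: @@@@@@@@@@@@@@@@
r16=10000: @---------------@
r17=10001: @@--------------@@
r18=10010: @-@-------------@-@
r19=10011: @@@@------------@@@@
r20=10100: @---@-----------@---@
r21=10101: @@--@@----------@@--@@
r22=10110: @-@-@-@---------@-@-@-@
r23=10111: @@@@@@@@--------@@@@@@@@
r24=11000: @-------@-------@-------@
r25=11001: @@------@@------@@------@@
r26=11010: @-@-----@-@-----@-@-----@-@
r27=11011: @@@@----@@@@----@@@@----@@@@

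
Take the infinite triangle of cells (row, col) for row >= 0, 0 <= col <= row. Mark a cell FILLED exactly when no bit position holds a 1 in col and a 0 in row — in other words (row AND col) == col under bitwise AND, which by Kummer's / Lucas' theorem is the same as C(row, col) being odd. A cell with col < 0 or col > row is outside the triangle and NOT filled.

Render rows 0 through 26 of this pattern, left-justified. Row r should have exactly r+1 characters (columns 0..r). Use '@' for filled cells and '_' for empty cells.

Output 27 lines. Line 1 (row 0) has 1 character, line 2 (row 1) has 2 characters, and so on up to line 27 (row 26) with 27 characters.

Answer: @
@@
@_@
@@@@
@___@
@@__@@
@_@_@_@
@@@@@@@@
@_______@
@@______@@
@_@_____@_@
@@@@____@@@@
@___@___@___@
@@__@@__@@__@@
@_@_@_@_@_@_@_@
@@@@@@@@@@@@@@@@
@_______________@
@@______________@@
@_@_____________@_@
@@@@____________@@@@
@___@___________@___@
@@__@@__________@@__@@
@_@_@_@_________@_@_@_@
@@@@@@@@________@@@@@@@@
@_______@_______@_______@
@@______@@______@@______@@
@_@_____@_@_____@_@_____@_@

Derivation:
r0=0: @
r1=1: @@
r2=10: @_@
r3=11: @@@@
r4=100: @___@
r5=101: @@__@@
r6=110: @_@_@_@
r7=111: @@@@@@@@
r8=1000: @_______@
r9=1001: @@______@@
r10=1010: @_@_____@_@
r11=1011: @@@@____@@@@
r12=1100: @___@___@___@
r13=1101: @@__@@__@@__@@
r14=1110: @_@_@_@_@_@_@_@
r15=1111: @@@@@@@@@@@@@@@@
r16=10000: @_______________@
r17=10001: @@______________@@
r18=10010: @_@_____________@_@
r19=10011: @@@@____________@@@@
r20=10100: @___@___________@___@
r21=10101: @@__@@__________@@__@@
r22=10110: @_@_@_@_________@_@_@_@
r23=10111: @@@@@@@@________@@@@@@@@
r24=11000: @_______@_______@_______@
r25=11001: @@______@@______@@______@@
r26=11010: @_@_____@_@_____@_@_____@_@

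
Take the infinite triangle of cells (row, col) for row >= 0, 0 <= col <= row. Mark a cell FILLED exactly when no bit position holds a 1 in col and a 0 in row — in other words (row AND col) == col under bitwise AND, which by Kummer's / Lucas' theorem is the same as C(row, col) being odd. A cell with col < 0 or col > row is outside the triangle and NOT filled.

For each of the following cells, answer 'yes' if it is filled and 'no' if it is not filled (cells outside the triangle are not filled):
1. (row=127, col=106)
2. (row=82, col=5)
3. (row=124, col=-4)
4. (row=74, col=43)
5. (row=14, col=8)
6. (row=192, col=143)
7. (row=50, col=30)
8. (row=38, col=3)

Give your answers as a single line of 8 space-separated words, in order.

(127,106): row=0b1111111, col=0b1101010, row AND col = 0b1101010 = 106; 106 == 106 -> filled
(82,5): row=0b1010010, col=0b101, row AND col = 0b0 = 0; 0 != 5 -> empty
(124,-4): col outside [0, 124] -> not filled
(74,43): row=0b1001010, col=0b101011, row AND col = 0b1010 = 10; 10 != 43 -> empty
(14,8): row=0b1110, col=0b1000, row AND col = 0b1000 = 8; 8 == 8 -> filled
(192,143): row=0b11000000, col=0b10001111, row AND col = 0b10000000 = 128; 128 != 143 -> empty
(50,30): row=0b110010, col=0b11110, row AND col = 0b10010 = 18; 18 != 30 -> empty
(38,3): row=0b100110, col=0b11, row AND col = 0b10 = 2; 2 != 3 -> empty

Answer: yes no no no yes no no no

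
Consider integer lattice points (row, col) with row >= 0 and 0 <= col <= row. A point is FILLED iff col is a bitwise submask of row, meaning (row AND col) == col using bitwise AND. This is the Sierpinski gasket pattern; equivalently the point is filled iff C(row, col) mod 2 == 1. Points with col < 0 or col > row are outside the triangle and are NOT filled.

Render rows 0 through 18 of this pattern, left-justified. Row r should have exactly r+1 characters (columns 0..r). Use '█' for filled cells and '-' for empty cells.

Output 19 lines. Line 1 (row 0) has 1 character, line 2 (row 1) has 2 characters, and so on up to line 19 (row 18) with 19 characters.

Answer: █
██
█-█
████
█---█
██--██
█-█-█-█
████████
█-------█
██------██
█-█-----█-█
████----████
█---█---█---█
██--██--██--██
█-█-█-█-█-█-█-█
████████████████
█---------------█
██--------------██
█-█-------------█-█

Derivation:
r0=0: █
r1=1: ██
r2=10: █-█
r3=11: ████
r4=100: █---█
r5=101: ██--██
r6=110: █-█-█-█
r7=111: ████████
r8=1000: █-------█
r9=1001: ██------██
r10=1010: █-█-----█-█
r11=1011: ████----████
r12=1100: █---█---█---█
r13=1101: ██--██--██--██
r14=1110: █-█-█-█-█-█-█-█
r15=1111: ████████████████
r16=10000: █---------------█
r17=10001: ██--------------██
r18=10010: █-█-------------█-█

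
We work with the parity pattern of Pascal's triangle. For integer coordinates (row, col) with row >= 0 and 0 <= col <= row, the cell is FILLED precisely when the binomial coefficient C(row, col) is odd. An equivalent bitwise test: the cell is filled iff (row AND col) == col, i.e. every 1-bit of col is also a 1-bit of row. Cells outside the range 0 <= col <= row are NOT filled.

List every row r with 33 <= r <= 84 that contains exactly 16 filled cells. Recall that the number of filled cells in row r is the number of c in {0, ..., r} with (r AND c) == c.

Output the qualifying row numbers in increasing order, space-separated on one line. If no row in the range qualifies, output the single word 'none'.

Answer: 39 43 45 46 51 53 54 57 58 60 71 75 77 78 83

Derivation:
Row r has 2^popcount(r) filled cells, so we need popcount(r) = log2(16) = 4.
Scan r = 33..84 and keep those with exactly 4 one-bits:
r=33=100001 popcount=2 -> skip
r=34=100010 popcount=2 -> skip
r=35=100011 popcount=3 -> skip
r=36=100100 popcount=2 -> skip
r=37=100101 popcount=3 -> skip
r=38=100110 popcount=3 -> skip
r=39=100111 popcount=4 -> KEEP
r=40=101000 popcount=2 -> skip
r=41=101001 popcount=3 -> skip
r=42=101010 popcount=3 -> skip
r=43=101011 popcount=4 -> KEEP
r=44=101100 popcount=3 -> skip
r=45=101101 popcount=4 -> KEEP
r=46=101110 popcount=4 -> KEEP
r=47=101111 popcount=5 -> skip
r=48=110000 popcount=2 -> skip
r=49=110001 popcount=3 -> skip
r=50=110010 popcount=3 -> skip
r=51=110011 popcount=4 -> KEEP
r=52=110100 popcount=3 -> skip
r=53=110101 popcount=4 -> KEEP
r=54=110110 popcount=4 -> KEEP
r=55=110111 popcount=5 -> skip
r=56=111000 popcount=3 -> skip
r=57=111001 popcount=4 -> KEEP
r=58=111010 popcount=4 -> KEEP
r=59=111011 popcount=5 -> skip
r=60=111100 popcount=4 -> KEEP
r=61=111101 popcount=5 -> skip
r=62=111110 popcount=5 -> skip
r=63=111111 popcount=6 -> skip
r=64=1000000 popcount=1 -> skip
r=65=1000001 popcount=2 -> skip
r=66=1000010 popcount=2 -> skip
r=67=1000011 popcount=3 -> skip
r=68=1000100 popcount=2 -> skip
r=69=1000101 popcount=3 -> skip
r=70=1000110 popcount=3 -> skip
r=71=1000111 popcount=4 -> KEEP
r=72=1001000 popcount=2 -> skip
r=73=1001001 popcount=3 -> skip
r=74=1001010 popcount=3 -> skip
r=75=1001011 popcount=4 -> KEEP
r=76=1001100 popcount=3 -> skip
r=77=1001101 popcount=4 -> KEEP
r=78=1001110 popcount=4 -> KEEP
r=79=1001111 popcount=5 -> skip
r=80=1010000 popcount=2 -> skip
r=81=1010001 popcount=3 -> skip
r=82=1010010 popcount=3 -> skip
r=83=1010011 popcount=4 -> KEEP
r=84=1010100 popcount=3 -> skip
Kept rows: 39 43 45 46 51 53 54 57 58 60 71 75 77 78 83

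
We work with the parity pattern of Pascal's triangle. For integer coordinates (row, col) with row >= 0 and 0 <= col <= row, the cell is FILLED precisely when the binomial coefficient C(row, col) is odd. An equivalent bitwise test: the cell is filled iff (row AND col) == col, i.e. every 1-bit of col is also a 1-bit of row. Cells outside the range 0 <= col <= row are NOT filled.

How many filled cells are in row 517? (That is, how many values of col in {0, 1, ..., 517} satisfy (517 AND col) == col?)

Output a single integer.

Answer: 8

Derivation:
517 in binary = 1000000101
popcount(517) = number of 1-bits in 1000000101 = 3
A col c satisfies (517 AND c) == c iff every set bit of c is also set in 517; each of the 3 set bits of 517 can independently be on or off in c.
count = 2^3 = 8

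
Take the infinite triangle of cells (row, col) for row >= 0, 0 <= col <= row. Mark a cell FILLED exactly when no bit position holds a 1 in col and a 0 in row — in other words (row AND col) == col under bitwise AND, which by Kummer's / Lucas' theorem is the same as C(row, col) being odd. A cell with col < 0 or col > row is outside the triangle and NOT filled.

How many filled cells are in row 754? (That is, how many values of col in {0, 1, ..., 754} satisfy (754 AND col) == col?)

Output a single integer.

Answer: 64

Derivation:
754 in binary = 1011110010
popcount(754) = number of 1-bits in 1011110010 = 6
A col c satisfies (754 AND c) == c iff every set bit of c is also set in 754; each of the 6 set bits of 754 can independently be on or off in c.
count = 2^6 = 64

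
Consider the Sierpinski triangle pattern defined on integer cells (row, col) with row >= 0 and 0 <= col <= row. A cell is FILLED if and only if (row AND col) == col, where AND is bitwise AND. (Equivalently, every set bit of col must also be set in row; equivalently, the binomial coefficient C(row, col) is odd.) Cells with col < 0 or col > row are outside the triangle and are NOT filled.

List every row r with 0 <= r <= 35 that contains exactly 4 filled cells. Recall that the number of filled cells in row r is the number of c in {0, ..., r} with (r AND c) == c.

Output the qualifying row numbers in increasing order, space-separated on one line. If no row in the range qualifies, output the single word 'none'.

Answer: 3 5 6 9 10 12 17 18 20 24 33 34

Derivation:
Row r has 2^popcount(r) filled cells, so we need popcount(r) = log2(4) = 2.
Scan r = 0..35 and keep those with exactly 2 one-bits:
r=0=0 popcount=0 -> skip
r=1=1 popcount=1 -> skip
r=2=10 popcount=1 -> skip
r=3=11 popcount=2 -> KEEP
r=4=100 popcount=1 -> skip
r=5=101 popcount=2 -> KEEP
r=6=110 popcount=2 -> KEEP
r=7=111 popcount=3 -> skip
r=8=1000 popcount=1 -> skip
r=9=1001 popcount=2 -> KEEP
r=10=1010 popcount=2 -> KEEP
r=11=1011 popcount=3 -> skip
r=12=1100 popcount=2 -> KEEP
r=13=1101 popcount=3 -> skip
r=14=1110 popcount=3 -> skip
r=15=1111 popcount=4 -> skip
r=16=10000 popcount=1 -> skip
r=17=10001 popcount=2 -> KEEP
r=18=10010 popcount=2 -> KEEP
r=19=10011 popcount=3 -> skip
r=20=10100 popcount=2 -> KEEP
r=21=10101 popcount=3 -> skip
r=22=10110 popcount=3 -> skip
r=23=10111 popcount=4 -> skip
r=24=11000 popcount=2 -> KEEP
r=25=11001 popcount=3 -> skip
r=26=11010 popcount=3 -> skip
r=27=11011 popcount=4 -> skip
r=28=11100 popcount=3 -> skip
r=29=11101 popcount=4 -> skip
r=30=11110 popcount=4 -> skip
r=31=11111 popcount=5 -> skip
r=32=100000 popcount=1 -> skip
r=33=100001 popcount=2 -> KEEP
r=34=100010 popcount=2 -> KEEP
r=35=100011 popcount=3 -> skip
Kept rows: 3 5 6 9 10 12 17 18 20 24 33 34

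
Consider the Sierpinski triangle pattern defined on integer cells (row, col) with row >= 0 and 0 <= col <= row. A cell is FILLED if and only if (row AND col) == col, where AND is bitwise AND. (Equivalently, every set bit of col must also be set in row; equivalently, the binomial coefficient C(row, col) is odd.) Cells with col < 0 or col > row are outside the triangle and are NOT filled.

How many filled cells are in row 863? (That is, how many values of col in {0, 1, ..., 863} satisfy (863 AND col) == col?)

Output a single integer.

863 in binary = 1101011111
popcount(863) = number of 1-bits in 1101011111 = 8
A col c satisfies (863 AND c) == c iff every set bit of c is also set in 863; each of the 8 set bits of 863 can independently be on or off in c.
count = 2^8 = 256

Answer: 256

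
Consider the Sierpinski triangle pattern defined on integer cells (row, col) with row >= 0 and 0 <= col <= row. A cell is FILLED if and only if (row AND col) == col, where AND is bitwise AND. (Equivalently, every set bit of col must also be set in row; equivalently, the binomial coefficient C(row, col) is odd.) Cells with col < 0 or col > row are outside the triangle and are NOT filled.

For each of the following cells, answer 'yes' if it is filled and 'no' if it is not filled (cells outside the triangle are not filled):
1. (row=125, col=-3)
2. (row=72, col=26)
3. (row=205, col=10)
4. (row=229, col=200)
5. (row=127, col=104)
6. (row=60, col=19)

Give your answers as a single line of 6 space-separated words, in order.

Answer: no no no no yes no

Derivation:
(125,-3): col outside [0, 125] -> not filled
(72,26): row=0b1001000, col=0b11010, row AND col = 0b1000 = 8; 8 != 26 -> empty
(205,10): row=0b11001101, col=0b1010, row AND col = 0b1000 = 8; 8 != 10 -> empty
(229,200): row=0b11100101, col=0b11001000, row AND col = 0b11000000 = 192; 192 != 200 -> empty
(127,104): row=0b1111111, col=0b1101000, row AND col = 0b1101000 = 104; 104 == 104 -> filled
(60,19): row=0b111100, col=0b10011, row AND col = 0b10000 = 16; 16 != 19 -> empty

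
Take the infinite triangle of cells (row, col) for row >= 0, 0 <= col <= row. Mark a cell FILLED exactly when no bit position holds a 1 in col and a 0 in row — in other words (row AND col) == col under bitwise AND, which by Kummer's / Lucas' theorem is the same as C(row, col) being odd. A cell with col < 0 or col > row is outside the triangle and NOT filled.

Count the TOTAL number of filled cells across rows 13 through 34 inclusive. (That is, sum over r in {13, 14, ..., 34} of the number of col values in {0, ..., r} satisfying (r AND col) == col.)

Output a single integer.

Answer: 204

Derivation:
r13=1101 pc3: +8 =8
r14=1110 pc3: +8 =16
r15=1111 pc4: +16 =32
r16=10000 pc1: +2 =34
r17=10001 pc2: +4 =38
r18=10010 pc2: +4 =42
r19=10011 pc3: +8 =50
r20=10100 pc2: +4 =54
r21=10101 pc3: +8 =62
r22=10110 pc3: +8 =70
r23=10111 pc4: +16 =86
r24=11000 pc2: +4 =90
r25=11001 pc3: +8 =98
r26=11010 pc3: +8 =106
r27=11011 pc4: +16 =122
r28=11100 pc3: +8 =130
r29=11101 pc4: +16 =146
r30=11110 pc4: +16 =162
r31=11111 pc5: +32 =194
r32=100000 pc1: +2 =196
r33=100001 pc2: +4 =200
r34=100010 pc2: +4 =204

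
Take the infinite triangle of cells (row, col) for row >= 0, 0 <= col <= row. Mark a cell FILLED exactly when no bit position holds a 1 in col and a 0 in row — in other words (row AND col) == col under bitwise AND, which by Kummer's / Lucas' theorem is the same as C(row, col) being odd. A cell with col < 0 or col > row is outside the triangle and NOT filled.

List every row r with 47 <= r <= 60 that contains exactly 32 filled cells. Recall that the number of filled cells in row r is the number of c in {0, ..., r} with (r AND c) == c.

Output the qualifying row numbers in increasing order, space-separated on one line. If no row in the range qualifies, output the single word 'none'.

Row r has 2^popcount(r) filled cells, so we need popcount(r) = log2(32) = 5.
Scan r = 47..60 and keep those with exactly 5 one-bits:
r=47=101111 popcount=5 -> KEEP
r=48=110000 popcount=2 -> skip
r=49=110001 popcount=3 -> skip
r=50=110010 popcount=3 -> skip
r=51=110011 popcount=4 -> skip
r=52=110100 popcount=3 -> skip
r=53=110101 popcount=4 -> skip
r=54=110110 popcount=4 -> skip
r=55=110111 popcount=5 -> KEEP
r=56=111000 popcount=3 -> skip
r=57=111001 popcount=4 -> skip
r=58=111010 popcount=4 -> skip
r=59=111011 popcount=5 -> KEEP
r=60=111100 popcount=4 -> skip
Kept rows: 47 55 59

Answer: 47 55 59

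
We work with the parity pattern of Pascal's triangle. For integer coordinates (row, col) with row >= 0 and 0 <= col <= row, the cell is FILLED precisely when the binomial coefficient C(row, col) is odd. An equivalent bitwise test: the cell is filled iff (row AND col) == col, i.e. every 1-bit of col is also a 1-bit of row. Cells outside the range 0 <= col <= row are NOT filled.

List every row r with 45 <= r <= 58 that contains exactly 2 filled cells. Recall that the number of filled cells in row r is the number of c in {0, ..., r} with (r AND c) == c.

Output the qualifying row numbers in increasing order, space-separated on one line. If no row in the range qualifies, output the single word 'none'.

Answer: none

Derivation:
Row r has 2^popcount(r) filled cells, so we need popcount(r) = log2(2) = 1.
Scan r = 45..58 and keep those with exactly 1 one-bits:
r=45=101101 popcount=4 -> skip
r=46=101110 popcount=4 -> skip
r=47=101111 popcount=5 -> skip
r=48=110000 popcount=2 -> skip
r=49=110001 popcount=3 -> skip
r=50=110010 popcount=3 -> skip
r=51=110011 popcount=4 -> skip
r=52=110100 popcount=3 -> skip
r=53=110101 popcount=4 -> skip
r=54=110110 popcount=4 -> skip
r=55=110111 popcount=5 -> skip
r=56=111000 popcount=3 -> skip
r=57=111001 popcount=4 -> skip
r=58=111010 popcount=4 -> skip
Kept rows: none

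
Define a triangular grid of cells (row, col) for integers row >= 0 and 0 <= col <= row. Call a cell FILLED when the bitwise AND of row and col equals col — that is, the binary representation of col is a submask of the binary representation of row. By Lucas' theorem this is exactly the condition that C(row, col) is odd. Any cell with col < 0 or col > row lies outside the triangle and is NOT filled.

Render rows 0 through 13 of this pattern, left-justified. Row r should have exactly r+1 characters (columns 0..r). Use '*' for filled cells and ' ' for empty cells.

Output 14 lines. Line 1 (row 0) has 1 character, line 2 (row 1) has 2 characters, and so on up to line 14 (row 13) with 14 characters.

Answer: *
**
* *
****
*   *
**  **
* * * *
********
*       *
**      **
* *     * *
****    ****
*   *   *   *
**  **  **  **

Derivation:
r0=0: *
r1=1: **
r2=10: * *
r3=11: ****
r4=100: *   *
r5=101: **  **
r6=110: * * * *
r7=111: ********
r8=1000: *       *
r9=1001: **      **
r10=1010: * *     * *
r11=1011: ****    ****
r12=1100: *   *   *   *
r13=1101: **  **  **  **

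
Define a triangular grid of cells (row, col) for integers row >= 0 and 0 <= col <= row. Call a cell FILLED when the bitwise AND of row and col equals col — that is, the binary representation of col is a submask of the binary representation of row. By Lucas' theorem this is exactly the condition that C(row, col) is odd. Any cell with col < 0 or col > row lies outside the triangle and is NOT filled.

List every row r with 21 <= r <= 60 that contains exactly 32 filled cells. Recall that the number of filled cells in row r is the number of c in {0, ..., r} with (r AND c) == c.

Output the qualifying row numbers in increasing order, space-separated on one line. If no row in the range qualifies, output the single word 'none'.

Answer: 31 47 55 59

Derivation:
Row r has 2^popcount(r) filled cells, so we need popcount(r) = log2(32) = 5.
Scan r = 21..60 and keep those with exactly 5 one-bits:
r=21=10101 popcount=3 -> skip
r=22=10110 popcount=3 -> skip
r=23=10111 popcount=4 -> skip
r=24=11000 popcount=2 -> skip
r=25=11001 popcount=3 -> skip
r=26=11010 popcount=3 -> skip
r=27=11011 popcount=4 -> skip
r=28=11100 popcount=3 -> skip
r=29=11101 popcount=4 -> skip
r=30=11110 popcount=4 -> skip
r=31=11111 popcount=5 -> KEEP
r=32=100000 popcount=1 -> skip
r=33=100001 popcount=2 -> skip
r=34=100010 popcount=2 -> skip
r=35=100011 popcount=3 -> skip
r=36=100100 popcount=2 -> skip
r=37=100101 popcount=3 -> skip
r=38=100110 popcount=3 -> skip
r=39=100111 popcount=4 -> skip
r=40=101000 popcount=2 -> skip
r=41=101001 popcount=3 -> skip
r=42=101010 popcount=3 -> skip
r=43=101011 popcount=4 -> skip
r=44=101100 popcount=3 -> skip
r=45=101101 popcount=4 -> skip
r=46=101110 popcount=4 -> skip
r=47=101111 popcount=5 -> KEEP
r=48=110000 popcount=2 -> skip
r=49=110001 popcount=3 -> skip
r=50=110010 popcount=3 -> skip
r=51=110011 popcount=4 -> skip
r=52=110100 popcount=3 -> skip
r=53=110101 popcount=4 -> skip
r=54=110110 popcount=4 -> skip
r=55=110111 popcount=5 -> KEEP
r=56=111000 popcount=3 -> skip
r=57=111001 popcount=4 -> skip
r=58=111010 popcount=4 -> skip
r=59=111011 popcount=5 -> KEEP
r=60=111100 popcount=4 -> skip
Kept rows: 31 47 55 59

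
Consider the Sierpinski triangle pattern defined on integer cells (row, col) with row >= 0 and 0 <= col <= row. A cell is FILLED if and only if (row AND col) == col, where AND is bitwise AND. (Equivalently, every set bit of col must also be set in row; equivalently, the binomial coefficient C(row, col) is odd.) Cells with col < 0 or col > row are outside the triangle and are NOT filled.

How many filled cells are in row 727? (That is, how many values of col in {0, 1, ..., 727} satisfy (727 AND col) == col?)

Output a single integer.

Answer: 128

Derivation:
727 in binary = 1011010111
popcount(727) = number of 1-bits in 1011010111 = 7
A col c satisfies (727 AND c) == c iff every set bit of c is also set in 727; each of the 7 set bits of 727 can independently be on or off in c.
count = 2^7 = 128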